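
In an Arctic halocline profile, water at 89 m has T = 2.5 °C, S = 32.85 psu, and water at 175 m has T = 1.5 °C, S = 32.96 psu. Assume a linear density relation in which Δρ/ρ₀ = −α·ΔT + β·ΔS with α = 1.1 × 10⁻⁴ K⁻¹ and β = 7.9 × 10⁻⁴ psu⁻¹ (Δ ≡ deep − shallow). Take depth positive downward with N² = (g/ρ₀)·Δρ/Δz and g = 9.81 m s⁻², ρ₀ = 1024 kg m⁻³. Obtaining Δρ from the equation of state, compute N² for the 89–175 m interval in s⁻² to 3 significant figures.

ΔT = -1.0 K, ΔS = +0.11 psu (deep − shallow).
Δρ/ρ₀ = −αΔT + βΔS = 1.10 × 10⁻⁴ + 8.69 × 10⁻⁵ = 1.969 × 10⁻⁴, so Δρ ≈ 0.2016 kg m⁻³.
N² = (g/ρ₀)·Δρ/Δz = g·(Δρ/ρ₀)/Δz = 9.81 × 1.969 × 10⁻⁴ / 86 = 2.2460 × 10⁻⁵ s⁻² ≈ 2.25 × 10⁻⁵ s⁻².

2.25 × 10⁻⁵ s⁻²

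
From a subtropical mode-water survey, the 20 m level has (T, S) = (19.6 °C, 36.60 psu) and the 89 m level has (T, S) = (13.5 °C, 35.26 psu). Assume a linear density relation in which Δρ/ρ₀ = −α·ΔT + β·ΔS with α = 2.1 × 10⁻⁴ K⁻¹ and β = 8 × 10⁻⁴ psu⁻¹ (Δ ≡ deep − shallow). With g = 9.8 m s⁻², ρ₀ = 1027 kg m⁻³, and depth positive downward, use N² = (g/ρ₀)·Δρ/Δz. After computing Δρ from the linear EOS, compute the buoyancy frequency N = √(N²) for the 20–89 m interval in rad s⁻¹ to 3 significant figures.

ΔT = -6.1 K, ΔS = -1.34 psu (deep − shallow).
Δρ/ρ₀ = −αΔT + βΔS = 1.281 × 10⁻³ − 1.072 × 10⁻³ = 2.09 × 10⁻⁴, so Δρ ≈ 0.2146 kg m⁻³.
N² = (g/ρ₀)·Δρ/Δz = g·(Δρ/ρ₀)/Δz = 9.8 × 2.09 × 10⁻⁴ / 69 = 2.9684 × 10⁻⁵ s⁻².
N = √(2.9684 × 10⁻⁵) = 5.4483 × 10⁻³ rad s⁻¹ ≈ 5.45 × 10⁻³ rad s⁻¹.

5.45 × 10⁻³ rad s⁻¹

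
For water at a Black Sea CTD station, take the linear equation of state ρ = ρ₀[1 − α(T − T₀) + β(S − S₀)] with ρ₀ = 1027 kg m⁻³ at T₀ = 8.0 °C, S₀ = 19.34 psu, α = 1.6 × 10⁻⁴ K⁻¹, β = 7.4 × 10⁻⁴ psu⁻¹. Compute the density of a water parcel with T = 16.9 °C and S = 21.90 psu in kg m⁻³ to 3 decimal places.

1027.483 kg m⁻³

T − T₀ = +8.9 K, S − S₀ = +2.56 psu.
Bracket = 1 − α·(+8.9) + β·(+2.56) = 1 + (4.704 × 10⁻⁴) = 1.0004704.
ρ = 1027 × 1.0004704 = 1027.483 kg m⁻³.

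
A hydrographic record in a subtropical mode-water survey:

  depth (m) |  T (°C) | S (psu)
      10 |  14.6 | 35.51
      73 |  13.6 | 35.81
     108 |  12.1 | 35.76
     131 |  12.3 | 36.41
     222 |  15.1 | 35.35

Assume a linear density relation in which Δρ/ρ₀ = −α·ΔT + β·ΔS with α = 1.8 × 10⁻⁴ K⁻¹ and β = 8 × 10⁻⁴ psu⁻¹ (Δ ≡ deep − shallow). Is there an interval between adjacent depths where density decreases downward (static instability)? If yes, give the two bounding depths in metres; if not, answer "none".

131–222 m

Evaluate Δρ/ρ₀ = −αΔT + βΔS across each adjacent pair:
  10–73 m: −αΔT+βΔS = −(1.8 × 10⁻⁴)(-1.0)+(8 × 10⁻⁴)(+0.30) = 4.2 × 10⁻⁴ → stable
  73–108 m: −αΔT+βΔS = −(1.8 × 10⁻⁴)(-1.5)+(8 × 10⁻⁴)(-0.05) = 2.3 × 10⁻⁴ → stable
  108–131 m: −αΔT+βΔS = −(1.8 × 10⁻⁴)(+0.2)+(8 × 10⁻⁴)(+0.65) = 4.8 × 10⁻⁴ → stable
  131–222 m: −αΔT+βΔS = −(1.8 × 10⁻⁴)(+2.8)+(8 × 10⁻⁴)(-1.06) = -1.4 × 10⁻³ → UNSTABLE
The 131–222 m interval has Δρ < 0: lighter water underlies denser water.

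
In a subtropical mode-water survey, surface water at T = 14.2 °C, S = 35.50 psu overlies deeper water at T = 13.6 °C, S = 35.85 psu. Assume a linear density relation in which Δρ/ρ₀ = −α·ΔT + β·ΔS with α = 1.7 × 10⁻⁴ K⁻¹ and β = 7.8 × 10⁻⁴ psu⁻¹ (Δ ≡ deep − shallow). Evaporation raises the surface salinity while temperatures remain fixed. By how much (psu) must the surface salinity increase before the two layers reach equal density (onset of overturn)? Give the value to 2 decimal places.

Neutral buoyancy requires −α(T_deep − T_surf) + β(S_deep − S_surf′) = 0.
S_surf′ = S_deep − (α/β)·ΔT = 35.85 − (1.7 × 10⁻⁴/7.8 × 10⁻⁴)·(-0.6) = 35.9808 psu.
Increase required: 35.9808 − 35.50 = 0.4808 psu.

0.48 psu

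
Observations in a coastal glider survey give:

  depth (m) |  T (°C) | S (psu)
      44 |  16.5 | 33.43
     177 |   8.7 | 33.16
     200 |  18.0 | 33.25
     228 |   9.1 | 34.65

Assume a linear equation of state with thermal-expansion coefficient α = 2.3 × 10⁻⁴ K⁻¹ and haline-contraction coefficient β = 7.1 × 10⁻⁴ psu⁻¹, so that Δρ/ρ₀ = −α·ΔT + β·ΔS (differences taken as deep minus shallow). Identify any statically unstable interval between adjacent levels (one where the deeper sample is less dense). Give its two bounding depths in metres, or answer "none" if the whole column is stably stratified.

177–200 m

Evaluate Δρ/ρ₀ = −αΔT + βΔS across each adjacent pair:
  44–177 m: −αΔT+βΔS = −(2.3 × 10⁻⁴)(-7.8)+(7.1 × 10⁻⁴)(-0.27) = 1.6 × 10⁻³ → stable
  177–200 m: −αΔT+βΔS = −(2.3 × 10⁻⁴)(+9.3)+(7.1 × 10⁻⁴)(+0.09) = -2.1 × 10⁻³ → UNSTABLE
  200–228 m: −αΔT+βΔS = −(2.3 × 10⁻⁴)(-8.9)+(7.1 × 10⁻⁴)(+1.40) = 3.0 × 10⁻³ → stable
The 177–200 m interval has Δρ < 0: lighter water underlies denser water.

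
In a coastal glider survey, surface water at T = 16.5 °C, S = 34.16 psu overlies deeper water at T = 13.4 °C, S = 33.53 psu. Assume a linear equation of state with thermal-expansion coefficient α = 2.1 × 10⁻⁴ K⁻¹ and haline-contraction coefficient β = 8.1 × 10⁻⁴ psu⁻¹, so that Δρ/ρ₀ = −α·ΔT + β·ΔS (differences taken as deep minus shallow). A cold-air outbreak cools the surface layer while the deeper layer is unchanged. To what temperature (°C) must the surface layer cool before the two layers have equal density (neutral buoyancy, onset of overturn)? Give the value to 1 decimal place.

15.8 °C

Neutral buoyancy requires Δρ = 0, i.e. −α(T_deep − T_surf′) + β(S_deep − S_surf) = 0.
T_surf′ = T_deep − (β/α)·ΔS = 13.4 − (8.1 × 10⁻⁴/2.1 × 10⁻⁴)·(-0.63) = 15.830 °C.
Cooling required: 16.5 − (15.830) = 0.670 °C.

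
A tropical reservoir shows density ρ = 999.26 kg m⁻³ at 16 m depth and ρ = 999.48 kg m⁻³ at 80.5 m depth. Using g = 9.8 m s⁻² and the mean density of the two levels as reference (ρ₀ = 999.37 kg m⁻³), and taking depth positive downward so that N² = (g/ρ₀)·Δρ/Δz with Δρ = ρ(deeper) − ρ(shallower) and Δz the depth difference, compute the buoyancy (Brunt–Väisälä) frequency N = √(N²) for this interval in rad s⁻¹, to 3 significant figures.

5.78 × 10⁻³ rad s⁻¹

Δρ = 999.48 − 999.26 = 0.22 kg m⁻³ over Δz = 80.5 − 16 = 64.5 m.
N² = (9.8/999.37) × (0.22/64.5) = 3.3447 × 10⁻⁵ s⁻².
N = √(3.3447 × 10⁻⁵) = 5.7833 × 10⁻³ rad s⁻¹ ≈ 5.78 × 10⁻³ rad s⁻¹.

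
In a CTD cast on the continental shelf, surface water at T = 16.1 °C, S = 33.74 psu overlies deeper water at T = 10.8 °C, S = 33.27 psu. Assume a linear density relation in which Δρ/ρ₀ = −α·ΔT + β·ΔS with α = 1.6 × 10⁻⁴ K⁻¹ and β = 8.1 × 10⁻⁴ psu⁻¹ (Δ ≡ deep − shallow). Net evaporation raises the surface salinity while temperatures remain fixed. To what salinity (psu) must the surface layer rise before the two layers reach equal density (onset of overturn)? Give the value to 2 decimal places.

Neutral buoyancy requires −α(T_deep − T_surf) + β(S_deep − S_surf′) = 0.
S_surf′ = S_deep − (α/β)·ΔT = 33.27 − (1.6 × 10⁻⁴/8.1 × 10⁻⁴)·(-5.3) = 34.3169 psu.
Increase required: 34.3169 − 33.74 = 0.5769 psu.

34.32 psu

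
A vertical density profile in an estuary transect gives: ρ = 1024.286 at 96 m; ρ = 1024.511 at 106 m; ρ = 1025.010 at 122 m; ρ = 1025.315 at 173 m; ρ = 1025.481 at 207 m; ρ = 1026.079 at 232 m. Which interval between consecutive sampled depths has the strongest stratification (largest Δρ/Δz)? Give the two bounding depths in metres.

106–122 m

Compute the density gradient over each adjacent pair:
  96–106 m: Δρ/Δz = 0.225/10 = 0.022 kg m⁻⁴
  106–122 m: Δρ/Δz = 0.499/16 = 0.031 kg m⁻⁴
  122–173 m: Δρ/Δz = 0.305/51 = 6.0 × 10⁻³ kg m⁻⁴
  173–207 m: Δρ/Δz = 0.166/34 = 4.9 × 10⁻³ kg m⁻⁴
  207–232 m: Δρ/Δz = 0.598/25 = 0.024 kg m⁻⁴
The largest gradient is in the 106–122 m interval — the pycnocline.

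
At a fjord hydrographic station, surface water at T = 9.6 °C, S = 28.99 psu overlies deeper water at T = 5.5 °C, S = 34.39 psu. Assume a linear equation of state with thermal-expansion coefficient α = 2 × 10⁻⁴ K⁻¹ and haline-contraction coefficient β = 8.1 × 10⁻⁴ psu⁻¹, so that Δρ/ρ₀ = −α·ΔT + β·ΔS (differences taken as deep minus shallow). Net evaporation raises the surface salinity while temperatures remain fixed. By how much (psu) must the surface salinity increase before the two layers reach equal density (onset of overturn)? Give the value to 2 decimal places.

6.41 psu

Neutral buoyancy requires −α(T_deep − T_surf) + β(S_deep − S_surf′) = 0.
S_surf′ = S_deep − (α/β)·ΔT = 34.39 − (2 × 10⁻⁴/8.1 × 10⁻⁴)·(-4.1) = 35.4023 psu.
Increase required: 35.4023 − 28.99 = 6.4123 psu.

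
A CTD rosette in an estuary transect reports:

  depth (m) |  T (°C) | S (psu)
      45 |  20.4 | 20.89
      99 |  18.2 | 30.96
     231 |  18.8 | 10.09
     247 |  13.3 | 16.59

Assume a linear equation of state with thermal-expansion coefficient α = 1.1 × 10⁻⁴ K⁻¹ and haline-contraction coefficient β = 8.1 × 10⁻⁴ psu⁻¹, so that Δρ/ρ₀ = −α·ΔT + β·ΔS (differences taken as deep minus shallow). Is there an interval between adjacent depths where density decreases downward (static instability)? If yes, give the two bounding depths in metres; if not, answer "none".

Evaluate Δρ/ρ₀ = −αΔT + βΔS across each adjacent pair:
  45–99 m: −αΔT+βΔS = −(1.1 × 10⁻⁴)(-2.2)+(8.1 × 10⁻⁴)(+10.07) = 8.4 × 10⁻³ → stable
  99–231 m: −αΔT+βΔS = −(1.1 × 10⁻⁴)(+0.6)+(8.1 × 10⁻⁴)(-20.87) = -0.017 → UNSTABLE
  231–247 m: −αΔT+βΔS = −(1.1 × 10⁻⁴)(-5.5)+(8.1 × 10⁻⁴)(+6.50) = 5.9 × 10⁻³ → stable
The 99–231 m interval has Δρ < 0: lighter water underlies denser water.

99–231 m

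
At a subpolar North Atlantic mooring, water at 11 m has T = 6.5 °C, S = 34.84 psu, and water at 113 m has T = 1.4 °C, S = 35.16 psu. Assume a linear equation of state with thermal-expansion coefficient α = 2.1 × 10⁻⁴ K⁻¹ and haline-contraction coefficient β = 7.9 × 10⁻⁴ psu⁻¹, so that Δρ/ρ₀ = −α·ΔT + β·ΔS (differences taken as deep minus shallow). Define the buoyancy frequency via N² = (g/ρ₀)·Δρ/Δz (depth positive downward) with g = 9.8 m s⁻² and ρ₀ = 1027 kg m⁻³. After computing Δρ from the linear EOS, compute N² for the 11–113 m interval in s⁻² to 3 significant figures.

ΔT = -5.1 K, ΔS = +0.32 psu (deep − shallow).
Δρ/ρ₀ = −αΔT + βΔS = 1.071 × 10⁻³ + 2.528 × 10⁻⁴ = 1.3238 × 10⁻³, so Δρ ≈ 1.360 kg m⁻³.
N² = (g/ρ₀)·Δρ/Δz = g·(Δρ/ρ₀)/Δz = 9.8 × 1.3238 × 10⁻³ / 102 = 1.2719 × 10⁻⁴ s⁻² ≈ 1.27 × 10⁻⁴ s⁻².

1.27 × 10⁻⁴ s⁻²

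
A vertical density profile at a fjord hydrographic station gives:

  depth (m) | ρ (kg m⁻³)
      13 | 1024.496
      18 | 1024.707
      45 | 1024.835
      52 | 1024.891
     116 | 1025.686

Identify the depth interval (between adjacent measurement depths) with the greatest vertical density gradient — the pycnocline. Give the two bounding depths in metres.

Compute the density gradient over each adjacent pair:
  13–18 m: Δρ/Δz = 0.211/5 = 0.042 kg m⁻⁴
  18–45 m: Δρ/Δz = 0.128/27 = 4.7 × 10⁻³ kg m⁻⁴
  45–52 m: Δρ/Δz = 0.056/7 = 8.0 × 10⁻³ kg m⁻⁴
  52–116 m: Δρ/Δz = 0.795/64 = 0.012 kg m⁻⁴
The largest gradient is in the 13–18 m interval — the pycnocline.

13–18 m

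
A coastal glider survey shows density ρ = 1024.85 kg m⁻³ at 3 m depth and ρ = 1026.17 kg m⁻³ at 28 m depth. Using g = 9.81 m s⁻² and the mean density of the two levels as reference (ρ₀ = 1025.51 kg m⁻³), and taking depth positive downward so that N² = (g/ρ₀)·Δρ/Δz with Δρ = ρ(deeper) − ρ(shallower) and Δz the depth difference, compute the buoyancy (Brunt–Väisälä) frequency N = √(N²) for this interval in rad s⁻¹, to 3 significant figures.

Δρ = 1026.17 − 1024.85 = 1.32 kg m⁻³ over Δz = 28 − 3 = 25 m.
N² = (9.81/1025.51) × (1.32/25) = 5.0508 × 10⁻⁴ s⁻².
N = √(5.0508 × 10⁻⁴) = 0.022474 rad s⁻¹ ≈ 0.0225 rad s⁻¹.

0.0225 rad s⁻¹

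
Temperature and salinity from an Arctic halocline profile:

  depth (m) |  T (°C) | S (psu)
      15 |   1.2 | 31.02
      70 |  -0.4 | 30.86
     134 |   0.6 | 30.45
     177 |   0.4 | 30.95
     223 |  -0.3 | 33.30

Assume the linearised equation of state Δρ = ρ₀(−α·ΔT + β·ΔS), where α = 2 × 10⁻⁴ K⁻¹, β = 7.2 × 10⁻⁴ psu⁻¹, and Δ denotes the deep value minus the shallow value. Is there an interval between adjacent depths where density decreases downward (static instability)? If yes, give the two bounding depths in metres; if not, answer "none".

70–134 m

Evaluate Δρ/ρ₀ = −αΔT + βΔS across each adjacent pair:
  15–70 m: −αΔT+βΔS = −(2 × 10⁻⁴)(-1.6)+(7.2 × 10⁻⁴)(-0.16) = 2.0 × 10⁻⁴ → stable
  70–134 m: −αΔT+βΔS = −(2 × 10⁻⁴)(+1.0)+(7.2 × 10⁻⁴)(-0.41) = -5.0 × 10⁻⁴ → UNSTABLE
  134–177 m: −αΔT+βΔS = −(2 × 10⁻⁴)(-0.2)+(7.2 × 10⁻⁴)(+0.50) = 4.0 × 10⁻⁴ → stable
  177–223 m: −αΔT+βΔS = −(2 × 10⁻⁴)(-0.7)+(7.2 × 10⁻⁴)(+2.35) = 1.8 × 10⁻³ → stable
The 70–134 m interval has Δρ < 0: lighter water underlies denser water.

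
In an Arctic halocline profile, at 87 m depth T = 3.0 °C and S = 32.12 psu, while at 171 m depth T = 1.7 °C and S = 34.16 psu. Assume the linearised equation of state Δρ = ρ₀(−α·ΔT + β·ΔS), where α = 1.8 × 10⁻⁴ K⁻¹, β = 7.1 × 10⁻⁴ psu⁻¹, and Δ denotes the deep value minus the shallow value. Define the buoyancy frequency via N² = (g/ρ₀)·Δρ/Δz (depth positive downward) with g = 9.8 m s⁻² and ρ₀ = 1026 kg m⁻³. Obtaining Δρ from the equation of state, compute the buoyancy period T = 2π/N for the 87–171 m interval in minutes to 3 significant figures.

ΔT = -1.3 K, ΔS = +2.04 psu (deep − shallow).
Δρ/ρ₀ = −αΔT + βΔS = 2.34 × 10⁻⁴ + 1.4484 × 10⁻³ = 1.6824 × 10⁻³, so Δρ ≈ 1.726 kg m⁻³.
N² = (g/ρ₀)·Δρ/Δz = g·(Δρ/ρ₀)/Δz = 9.8 × 1.6824 × 10⁻³ / 84 = 1.9628 × 10⁻⁴ s⁻².
N = √(1.9628 × 10⁻⁴) = 0.014010 rad s⁻¹ → T = 2π/N = 448.48 s = 7.4747 min ≈ 7.47 min.

7.47 min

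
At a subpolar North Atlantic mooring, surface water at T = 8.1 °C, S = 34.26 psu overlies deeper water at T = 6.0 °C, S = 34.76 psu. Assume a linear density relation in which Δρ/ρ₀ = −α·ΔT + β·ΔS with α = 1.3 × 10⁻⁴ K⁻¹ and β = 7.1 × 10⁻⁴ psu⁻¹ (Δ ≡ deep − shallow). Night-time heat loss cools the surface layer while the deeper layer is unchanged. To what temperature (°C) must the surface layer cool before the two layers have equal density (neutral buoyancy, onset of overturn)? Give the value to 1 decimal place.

Neutral buoyancy requires Δρ = 0, i.e. −α(T_deep − T_surf′) + β(S_deep − S_surf) = 0.
T_surf′ = T_deep − (β/α)·ΔS = 6.0 − (7.1 × 10⁻⁴/1.3 × 10⁻⁴)·(+0.50) = 3.269 °C.
Cooling required: 8.1 − (3.269) = 4.831 °C.

3.3 °C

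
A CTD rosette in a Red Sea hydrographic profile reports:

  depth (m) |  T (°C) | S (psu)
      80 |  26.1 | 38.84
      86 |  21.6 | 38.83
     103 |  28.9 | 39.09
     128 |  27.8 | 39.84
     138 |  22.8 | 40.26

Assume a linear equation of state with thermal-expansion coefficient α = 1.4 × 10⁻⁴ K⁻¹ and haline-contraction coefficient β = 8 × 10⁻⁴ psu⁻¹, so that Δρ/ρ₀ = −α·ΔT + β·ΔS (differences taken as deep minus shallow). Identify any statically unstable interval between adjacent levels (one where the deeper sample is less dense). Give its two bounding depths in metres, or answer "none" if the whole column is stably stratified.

86–103 m

Evaluate Δρ/ρ₀ = −αΔT + βΔS across each adjacent pair:
  80–86 m: −αΔT+βΔS = −(1.4 × 10⁻⁴)(-4.5)+(8 × 10⁻⁴)(-0.01) = 6.2 × 10⁻⁴ → stable
  86–103 m: −αΔT+βΔS = −(1.4 × 10⁻⁴)(+7.3)+(8 × 10⁻⁴)(+0.26) = -8.1 × 10⁻⁴ → UNSTABLE
  103–128 m: −αΔT+βΔS = −(1.4 × 10⁻⁴)(-1.1)+(8 × 10⁻⁴)(+0.75) = 7.5 × 10⁻⁴ → stable
  128–138 m: −αΔT+βΔS = −(1.4 × 10⁻⁴)(-5.0)+(8 × 10⁻⁴)(+0.42) = 1.0 × 10⁻³ → stable
The 86–103 m interval has Δρ < 0: lighter water underlies denser water.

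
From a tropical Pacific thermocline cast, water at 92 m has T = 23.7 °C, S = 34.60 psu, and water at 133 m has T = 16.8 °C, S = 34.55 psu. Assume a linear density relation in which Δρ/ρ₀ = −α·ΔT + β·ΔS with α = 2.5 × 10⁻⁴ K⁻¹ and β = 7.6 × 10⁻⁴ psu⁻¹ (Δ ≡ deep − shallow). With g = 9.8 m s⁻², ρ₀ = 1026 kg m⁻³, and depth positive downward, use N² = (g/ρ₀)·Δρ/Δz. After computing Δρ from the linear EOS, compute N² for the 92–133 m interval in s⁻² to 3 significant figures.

4.03 × 10⁻⁴ s⁻²

ΔT = -6.9 K, ΔS = -0.05 psu (deep − shallow).
Δρ/ρ₀ = −αΔT + βΔS = 1.725 × 10⁻³ − 3.80 × 10⁻⁵ = 1.687 × 10⁻³, so Δρ ≈ 1.731 kg m⁻³.
N² = (g/ρ₀)·Δρ/Δz = g·(Δρ/ρ₀)/Δz = 9.8 × 1.687 × 10⁻³ / 41 = 4.0323 × 10⁻⁴ s⁻² ≈ 4.03 × 10⁻⁴ s⁻².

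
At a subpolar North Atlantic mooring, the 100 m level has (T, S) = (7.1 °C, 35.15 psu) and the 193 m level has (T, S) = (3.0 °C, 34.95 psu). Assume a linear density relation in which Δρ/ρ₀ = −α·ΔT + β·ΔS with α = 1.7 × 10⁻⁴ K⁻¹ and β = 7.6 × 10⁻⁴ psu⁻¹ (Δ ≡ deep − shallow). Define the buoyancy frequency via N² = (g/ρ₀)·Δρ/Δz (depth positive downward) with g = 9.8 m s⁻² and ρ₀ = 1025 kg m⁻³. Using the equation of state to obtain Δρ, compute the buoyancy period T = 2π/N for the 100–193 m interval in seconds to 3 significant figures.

829 s

ΔT = -4.1 K, ΔS = -0.20 psu (deep − shallow).
Δρ/ρ₀ = −αΔT + βΔS = 6.97 × 10⁻⁴ − 1.52 × 10⁻⁴ = 5.45 × 10⁻⁴, so Δρ ≈ 0.5586 kg m⁻³.
N² = (g/ρ₀)·Δρ/Δz = g·(Δρ/ρ₀)/Δz = 9.8 × 5.45 × 10⁻⁴ / 93 = 5.7430 × 10⁻⁵ s⁻².
N = √(5.7430 × 10⁻⁵) = 7.5783 × 10⁻³ rad s⁻¹ → T = 2π/N = 829.10 s ≈ 829 s.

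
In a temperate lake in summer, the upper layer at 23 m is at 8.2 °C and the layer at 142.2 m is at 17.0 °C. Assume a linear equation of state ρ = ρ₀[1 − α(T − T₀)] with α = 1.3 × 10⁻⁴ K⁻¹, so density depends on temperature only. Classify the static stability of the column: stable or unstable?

unstable

ΔT = 17.0 − 8.2 = +8.8 K, so Δρ/ρ₀ = −αΔT = -1.144 × 10⁻³.
Δρ/ρ₀ < 0, so Δρ < 0: deeper water is lighter → statically unstable; the column would overturn.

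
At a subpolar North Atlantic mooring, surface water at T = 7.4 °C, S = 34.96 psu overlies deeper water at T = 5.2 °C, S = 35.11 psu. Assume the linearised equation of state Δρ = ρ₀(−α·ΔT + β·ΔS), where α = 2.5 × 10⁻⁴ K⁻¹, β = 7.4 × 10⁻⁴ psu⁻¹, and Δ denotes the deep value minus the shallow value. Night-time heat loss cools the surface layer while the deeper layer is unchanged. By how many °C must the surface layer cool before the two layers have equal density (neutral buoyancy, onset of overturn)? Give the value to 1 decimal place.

Neutral buoyancy requires Δρ = 0, i.e. −α(T_deep − T_surf′) + β(S_deep − S_surf) = 0.
T_surf′ = T_deep − (β/α)·ΔS = 5.2 − (7.4 × 10⁻⁴/2.5 × 10⁻⁴)·(+0.15) = 4.756 °C.
Cooling required: 7.4 − (4.756) = 2.644 °C.

2.6 °C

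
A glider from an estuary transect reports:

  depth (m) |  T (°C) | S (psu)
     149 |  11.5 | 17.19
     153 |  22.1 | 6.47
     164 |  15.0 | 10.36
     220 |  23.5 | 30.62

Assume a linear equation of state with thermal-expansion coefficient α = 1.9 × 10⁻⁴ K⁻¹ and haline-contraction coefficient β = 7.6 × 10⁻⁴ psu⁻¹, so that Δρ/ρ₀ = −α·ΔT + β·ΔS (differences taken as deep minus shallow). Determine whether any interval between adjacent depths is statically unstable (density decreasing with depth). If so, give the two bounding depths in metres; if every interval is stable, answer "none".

149–153 m

Evaluate Δρ/ρ₀ = −αΔT + βΔS across each adjacent pair:
  149–153 m: −αΔT+βΔS = −(1.9 × 10⁻⁴)(+10.6)+(7.6 × 10⁻⁴)(-10.72) = -0.010 → UNSTABLE
  153–164 m: −αΔT+βΔS = −(1.9 × 10⁻⁴)(-7.1)+(7.6 × 10⁻⁴)(+3.89) = 4.3 × 10⁻³ → stable
  164–220 m: −αΔT+βΔS = −(1.9 × 10⁻⁴)(+8.5)+(7.6 × 10⁻⁴)(+20.26) = 0.014 → stable
The 149–153 m interval has Δρ < 0: lighter water underlies denser water.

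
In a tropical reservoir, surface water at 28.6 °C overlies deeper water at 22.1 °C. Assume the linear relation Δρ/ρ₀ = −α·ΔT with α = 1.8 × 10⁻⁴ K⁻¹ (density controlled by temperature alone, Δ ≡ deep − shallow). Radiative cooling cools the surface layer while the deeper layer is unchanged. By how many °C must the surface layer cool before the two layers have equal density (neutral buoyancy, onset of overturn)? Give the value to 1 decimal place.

6.5 °C

With temperature the only control, equal density requires T_surf′ = T_deep.
T_surf′ = 22.1 °C.
Cooling required: 28.6 − 22.1 = 6.5 °C.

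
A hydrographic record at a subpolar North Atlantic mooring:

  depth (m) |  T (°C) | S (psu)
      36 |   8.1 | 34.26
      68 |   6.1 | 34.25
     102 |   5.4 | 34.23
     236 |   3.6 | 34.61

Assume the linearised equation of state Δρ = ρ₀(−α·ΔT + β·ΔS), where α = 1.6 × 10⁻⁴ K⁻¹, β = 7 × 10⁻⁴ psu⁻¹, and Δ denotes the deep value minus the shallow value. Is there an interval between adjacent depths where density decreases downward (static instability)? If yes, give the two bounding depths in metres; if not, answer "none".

Evaluate Δρ/ρ₀ = −αΔT + βΔS across each adjacent pair:
  36–68 m: −αΔT+βΔS = −(1.6 × 10⁻⁴)(-2.0)+(7 × 10⁻⁴)(-0.01) = 3.1 × 10⁻⁴ → stable
  68–102 m: −αΔT+βΔS = −(1.6 × 10⁻⁴)(-0.7)+(7 × 10⁻⁴)(-0.02) = 9.8 × 10⁻⁵ → stable
  102–236 m: −αΔT+βΔS = −(1.6 × 10⁻⁴)(-1.8)+(7 × 10⁻⁴)(+0.38) = 5.5 × 10⁻⁴ → stable
Every interval has Δρ > 0: the column is stably stratified throughout.

none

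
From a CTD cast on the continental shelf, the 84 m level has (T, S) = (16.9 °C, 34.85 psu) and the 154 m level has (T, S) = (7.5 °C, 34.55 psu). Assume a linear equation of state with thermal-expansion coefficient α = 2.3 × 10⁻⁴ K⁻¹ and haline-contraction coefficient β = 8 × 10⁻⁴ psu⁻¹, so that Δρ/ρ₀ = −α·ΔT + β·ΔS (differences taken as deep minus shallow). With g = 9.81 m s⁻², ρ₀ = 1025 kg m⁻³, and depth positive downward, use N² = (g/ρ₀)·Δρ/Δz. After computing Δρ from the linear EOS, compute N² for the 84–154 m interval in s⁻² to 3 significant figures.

ΔT = -9.4 K, ΔS = -0.30 psu (deep − shallow).
Δρ/ρ₀ = −αΔT + βΔS = 2.162 × 10⁻³ − 2.40 × 10⁻⁴ = 1.922 × 10⁻³, so Δρ ≈ 1.970 kg m⁻³.
N² = (g/ρ₀)·Δρ/Δz = g·(Δρ/ρ₀)/Δz = 9.81 × 1.922 × 10⁻³ / 70 = 2.6935 × 10⁻⁴ s⁻² ≈ 2.69 × 10⁻⁴ s⁻².

2.69 × 10⁻⁴ s⁻²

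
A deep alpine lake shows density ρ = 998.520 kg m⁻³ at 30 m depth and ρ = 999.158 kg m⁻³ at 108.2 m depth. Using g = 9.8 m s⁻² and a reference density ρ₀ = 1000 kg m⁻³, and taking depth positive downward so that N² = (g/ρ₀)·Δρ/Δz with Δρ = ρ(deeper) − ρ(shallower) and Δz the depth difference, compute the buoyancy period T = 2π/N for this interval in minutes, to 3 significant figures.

11.7 min

Δρ = 999.158 − 998.520 = 0.638 kg m⁻³ over Δz = 108.2 − 30 = 78.2 m.
N² = (9.8/1000) × (0.638/78.2) = 7.9954 × 10⁻⁵ s⁻².
N = √(7.9954 × 10⁻⁵) = 8.9417 × 10⁻³ rad s⁻¹, so T = 2π/N = 702.68 s = 11.711 min ≈ 11.7 min.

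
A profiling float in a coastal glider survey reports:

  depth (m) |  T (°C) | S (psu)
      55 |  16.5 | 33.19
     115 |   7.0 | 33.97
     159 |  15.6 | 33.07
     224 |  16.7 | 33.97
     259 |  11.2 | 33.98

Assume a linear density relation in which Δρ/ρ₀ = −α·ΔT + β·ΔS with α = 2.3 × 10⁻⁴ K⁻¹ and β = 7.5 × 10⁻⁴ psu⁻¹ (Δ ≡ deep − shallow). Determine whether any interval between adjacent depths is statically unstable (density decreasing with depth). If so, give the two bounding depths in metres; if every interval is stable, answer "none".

115–159 m

Evaluate Δρ/ρ₀ = −αΔT + βΔS across each adjacent pair:
  55–115 m: −αΔT+βΔS = −(2.3 × 10⁻⁴)(-9.5)+(7.5 × 10⁻⁴)(+0.78) = 2.8 × 10⁻³ → stable
  115–159 m: −αΔT+βΔS = −(2.3 × 10⁻⁴)(+8.6)+(7.5 × 10⁻⁴)(-0.90) = -2.7 × 10⁻³ → UNSTABLE
  159–224 m: −αΔT+βΔS = −(2.3 × 10⁻⁴)(+1.1)+(7.5 × 10⁻⁴)(+0.90) = 4.2 × 10⁻⁴ → stable
  224–259 m: −αΔT+βΔS = −(2.3 × 10⁻⁴)(-5.5)+(7.5 × 10⁻⁴)(+0.01) = 1.3 × 10⁻³ → stable
The 115–159 m interval has Δρ < 0: lighter water underlies denser water.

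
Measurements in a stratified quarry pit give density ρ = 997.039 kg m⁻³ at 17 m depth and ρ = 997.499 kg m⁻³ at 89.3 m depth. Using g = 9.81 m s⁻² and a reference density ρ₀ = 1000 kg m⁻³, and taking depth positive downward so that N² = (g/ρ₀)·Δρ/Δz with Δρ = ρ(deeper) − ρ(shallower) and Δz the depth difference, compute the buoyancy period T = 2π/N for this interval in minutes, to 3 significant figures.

Δρ = 997.499 − 997.039 = 0.460 kg m⁻³ over Δz = 89.3 − 17 = 72.3 m.
N² = (9.81/1000) × (0.460/72.3) = 6.2415 × 10⁻⁵ s⁻².
N = √(6.2415 × 10⁻⁵) = 7.9003 × 10⁻³ rad s⁻¹, so T = 2π/N = 795.31 s = 13.255 min ≈ 13.3 min.

13.3 min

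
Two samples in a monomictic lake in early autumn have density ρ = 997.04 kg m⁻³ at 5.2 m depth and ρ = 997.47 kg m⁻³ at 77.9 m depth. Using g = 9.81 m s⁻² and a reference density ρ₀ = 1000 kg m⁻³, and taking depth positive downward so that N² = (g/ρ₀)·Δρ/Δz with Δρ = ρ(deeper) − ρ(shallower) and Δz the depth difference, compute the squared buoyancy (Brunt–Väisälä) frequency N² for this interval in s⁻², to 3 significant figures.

Δρ = 997.47 − 997.04 = 0.43 kg m⁻³ over Δz = 77.9 − 5.2 = 72.7 m.
N² = (9.81/1000) × (0.43/72.7) = 5.8023 × 10⁻⁵ s⁻² ≈ 5.80 × 10⁻⁵ s⁻².

5.80 × 10⁻⁵ s⁻²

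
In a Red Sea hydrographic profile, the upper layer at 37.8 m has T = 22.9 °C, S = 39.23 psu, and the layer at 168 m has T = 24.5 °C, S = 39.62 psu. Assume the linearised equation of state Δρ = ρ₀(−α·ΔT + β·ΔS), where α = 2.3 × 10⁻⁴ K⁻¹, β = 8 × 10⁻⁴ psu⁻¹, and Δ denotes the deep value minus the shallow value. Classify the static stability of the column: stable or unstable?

unstable

ΔT = 24.5 − 22.9 = +1.6 K and ΔS = 39.62 − 39.23 = +0.39 psu (deep − shallow).
−αΔT = -3.68 × 10⁻⁴; βΔS = 3.12 × 10⁻⁴; sum Δρ/ρ₀ = -5.60 × 10⁻⁵.
Δρ/ρ₀ < 0, so Δρ < 0: deeper water is lighter → statically unstable; the column would overturn.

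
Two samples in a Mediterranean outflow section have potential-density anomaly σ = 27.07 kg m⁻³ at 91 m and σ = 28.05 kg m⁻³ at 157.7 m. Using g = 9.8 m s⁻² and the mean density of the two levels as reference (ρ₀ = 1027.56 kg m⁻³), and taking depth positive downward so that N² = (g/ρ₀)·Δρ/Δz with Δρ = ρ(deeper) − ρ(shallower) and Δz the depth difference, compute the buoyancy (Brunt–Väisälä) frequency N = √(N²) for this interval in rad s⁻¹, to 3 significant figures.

0.0118 rad s⁻¹

Δρ = 1028.05 − 1027.07 = 0.98 kg m⁻³ over Δz = 157.7 − 91 = 66.7 m.
N² = (9.8/1027.56) × (0.98/66.7) = 1.4013 × 10⁻⁴ s⁻².
N = √(1.4013 × 10⁻⁴) = 0.011838 rad s⁻¹ ≈ 0.0118 rad s⁻¹.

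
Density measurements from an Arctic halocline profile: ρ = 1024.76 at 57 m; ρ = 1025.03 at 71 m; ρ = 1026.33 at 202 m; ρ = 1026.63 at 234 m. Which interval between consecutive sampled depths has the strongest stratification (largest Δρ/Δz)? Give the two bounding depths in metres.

57–71 m

Compute the density gradient over each adjacent pair:
  57–71 m: Δρ/Δz = 0.27/14 = 0.019 kg m⁻⁴
  71–202 m: Δρ/Δz = 1.30/131 = 9.9 × 10⁻³ kg m⁻⁴
  202–234 m: Δρ/Δz = 0.30/32 = 9.4 × 10⁻³ kg m⁻⁴
The largest gradient is in the 57–71 m interval — the pycnocline.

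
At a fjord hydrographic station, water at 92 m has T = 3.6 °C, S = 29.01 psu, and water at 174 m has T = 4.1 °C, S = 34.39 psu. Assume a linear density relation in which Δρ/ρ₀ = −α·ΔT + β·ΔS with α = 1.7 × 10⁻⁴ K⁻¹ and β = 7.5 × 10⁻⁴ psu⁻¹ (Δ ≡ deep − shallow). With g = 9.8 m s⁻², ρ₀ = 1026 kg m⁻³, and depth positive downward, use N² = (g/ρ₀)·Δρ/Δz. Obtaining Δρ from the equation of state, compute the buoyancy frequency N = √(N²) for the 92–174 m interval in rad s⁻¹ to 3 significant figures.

0.0217 rad s⁻¹

ΔT = +0.5 K, ΔS = +5.38 psu (deep − shallow).
Δρ/ρ₀ = −αΔT + βΔS = -8.50 × 10⁻⁵ + 4.035 × 10⁻³ = 3.95 × 10⁻³, so Δρ ≈ 4.053 kg m⁻³.
N² = (g/ρ₀)·Δρ/Δz = g·(Δρ/ρ₀)/Δz = 9.8 × 3.95 × 10⁻³ / 82 = 4.7207 × 10⁻⁴ s⁻².
N = √(4.7207 × 10⁻⁴) = 0.021727 rad s⁻¹ ≈ 0.0217 rad s⁻¹.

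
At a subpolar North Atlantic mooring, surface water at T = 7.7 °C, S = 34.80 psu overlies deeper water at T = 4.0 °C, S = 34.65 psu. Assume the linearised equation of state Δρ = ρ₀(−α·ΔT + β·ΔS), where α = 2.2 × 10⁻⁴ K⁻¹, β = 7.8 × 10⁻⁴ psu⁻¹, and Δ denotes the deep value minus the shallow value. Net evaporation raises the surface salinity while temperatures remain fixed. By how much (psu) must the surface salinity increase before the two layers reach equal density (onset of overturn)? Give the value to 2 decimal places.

0.89 psu

Neutral buoyancy requires −α(T_deep − T_surf) + β(S_deep − S_surf′) = 0.
S_surf′ = S_deep − (α/β)·ΔT = 34.65 − (2.2 × 10⁻⁴/7.8 × 10⁻⁴)·(-3.7) = 35.6936 psu.
Increase required: 35.6936 − 34.80 = 0.8936 psu.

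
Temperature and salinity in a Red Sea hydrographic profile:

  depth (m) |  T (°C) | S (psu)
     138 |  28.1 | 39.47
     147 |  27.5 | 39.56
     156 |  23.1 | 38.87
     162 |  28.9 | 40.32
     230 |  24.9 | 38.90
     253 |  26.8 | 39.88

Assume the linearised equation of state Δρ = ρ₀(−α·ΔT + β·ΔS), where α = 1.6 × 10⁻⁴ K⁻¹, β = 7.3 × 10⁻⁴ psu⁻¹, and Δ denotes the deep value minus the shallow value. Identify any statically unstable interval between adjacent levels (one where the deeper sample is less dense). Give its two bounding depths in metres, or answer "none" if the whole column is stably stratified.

Evaluate Δρ/ρ₀ = −αΔT + βΔS across each adjacent pair:
  138–147 m: −αΔT+βΔS = −(1.6 × 10⁻⁴)(-0.6)+(7.3 × 10⁻⁴)(+0.09) = 1.6 × 10⁻⁴ → stable
  147–156 m: −αΔT+βΔS = −(1.6 × 10⁻⁴)(-4.4)+(7.3 × 10⁻⁴)(-0.69) = 2.0 × 10⁻⁴ → stable
  156–162 m: −αΔT+βΔS = −(1.6 × 10⁻⁴)(+5.8)+(7.3 × 10⁻⁴)(+1.45) = 1.3 × 10⁻⁴ → stable
  162–230 m: −αΔT+βΔS = −(1.6 × 10⁻⁴)(-4.0)+(7.3 × 10⁻⁴)(-1.42) = -4.0 × 10⁻⁴ → UNSTABLE
  230–253 m: −αΔT+βΔS = −(1.6 × 10⁻⁴)(+1.9)+(7.3 × 10⁻⁴)(+0.98) = 4.1 × 10⁻⁴ → stable
The 162–230 m interval has Δρ < 0: lighter water underlies denser water.

162–230 m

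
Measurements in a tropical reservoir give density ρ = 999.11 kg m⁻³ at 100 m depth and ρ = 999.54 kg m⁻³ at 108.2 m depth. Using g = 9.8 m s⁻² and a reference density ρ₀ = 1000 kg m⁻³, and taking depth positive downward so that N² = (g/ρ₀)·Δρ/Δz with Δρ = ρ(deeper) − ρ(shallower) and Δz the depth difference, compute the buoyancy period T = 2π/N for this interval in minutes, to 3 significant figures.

Δρ = 999.54 − 999.11 = 0.43 kg m⁻³ over Δz = 108.2 − 100 = 8.2 m.
N² = (9.8/1000) × (0.43/8.2) = 5.1390 × 10⁻⁴ s⁻².
N = √(5.1390 × 10⁻⁴) = 0.022669 rad s⁻¹, so T = 2π/N = 277.17 s = 4.6195 min ≈ 4.62 min.

4.62 min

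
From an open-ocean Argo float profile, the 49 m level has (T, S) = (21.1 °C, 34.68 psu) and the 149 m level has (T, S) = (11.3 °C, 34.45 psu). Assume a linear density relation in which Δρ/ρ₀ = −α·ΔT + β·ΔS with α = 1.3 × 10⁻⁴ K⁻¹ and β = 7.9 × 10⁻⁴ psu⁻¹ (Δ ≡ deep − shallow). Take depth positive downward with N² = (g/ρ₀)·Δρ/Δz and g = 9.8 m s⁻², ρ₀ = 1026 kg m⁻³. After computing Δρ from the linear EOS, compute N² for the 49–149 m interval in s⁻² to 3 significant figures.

1.07 × 10⁻⁴ s⁻²

ΔT = -9.8 K, ΔS = -0.23 psu (deep − shallow).
Δρ/ρ₀ = −αΔT + βΔS = 1.274 × 10⁻³ − 1.817 × 10⁻⁴ = 1.0923 × 10⁻³, so Δρ ≈ 1.121 kg m⁻³.
N² = (g/ρ₀)·Δρ/Δz = g·(Δρ/ρ₀)/Δz = 9.8 × 1.0923 × 10⁻³ / 100 = 1.0705 × 10⁻⁴ s⁻² ≈ 1.07 × 10⁻⁴ s⁻².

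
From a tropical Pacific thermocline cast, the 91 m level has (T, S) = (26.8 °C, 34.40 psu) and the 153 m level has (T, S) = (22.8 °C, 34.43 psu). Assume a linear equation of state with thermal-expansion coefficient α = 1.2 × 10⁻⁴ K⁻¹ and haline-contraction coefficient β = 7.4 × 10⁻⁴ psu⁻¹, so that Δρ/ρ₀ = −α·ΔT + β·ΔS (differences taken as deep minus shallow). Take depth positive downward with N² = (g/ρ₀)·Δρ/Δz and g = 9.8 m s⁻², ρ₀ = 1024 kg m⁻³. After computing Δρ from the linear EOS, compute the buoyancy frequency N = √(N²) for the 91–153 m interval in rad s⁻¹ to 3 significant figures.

8.91 × 10⁻³ rad s⁻¹

ΔT = -4.0 K, ΔS = +0.03 psu (deep − shallow).
Δρ/ρ₀ = −αΔT + βΔS = 4.80 × 10⁻⁴ + 2.22 × 10⁻⁵ = 5.022 × 10⁻⁴, so Δρ ≈ 0.5143 kg m⁻³.
N² = (g/ρ₀)·Δρ/Δz = g·(Δρ/ρ₀)/Δz = 9.8 × 5.022 × 10⁻⁴ / 62 = 7.9380 × 10⁻⁵ s⁻².
N = √(7.9380 × 10⁻⁵) = 8.9095 × 10⁻³ rad s⁻¹ ≈ 8.91 × 10⁻³ rad s⁻¹.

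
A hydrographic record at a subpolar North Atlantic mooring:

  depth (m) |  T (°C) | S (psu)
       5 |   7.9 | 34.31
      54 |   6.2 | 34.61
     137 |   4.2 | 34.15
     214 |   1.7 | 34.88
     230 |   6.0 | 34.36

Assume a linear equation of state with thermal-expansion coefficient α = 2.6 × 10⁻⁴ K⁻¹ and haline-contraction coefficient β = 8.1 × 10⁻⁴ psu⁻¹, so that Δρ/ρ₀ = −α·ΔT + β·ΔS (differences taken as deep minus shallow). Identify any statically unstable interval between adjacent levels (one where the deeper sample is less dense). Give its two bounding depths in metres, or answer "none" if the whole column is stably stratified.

214–230 m

Evaluate Δρ/ρ₀ = −αΔT + βΔS across each adjacent pair:
  5–54 m: −αΔT+βΔS = −(2.6 × 10⁻⁴)(-1.7)+(8.1 × 10⁻⁴)(+0.30) = 6.8 × 10⁻⁴ → stable
  54–137 m: −αΔT+βΔS = −(2.6 × 10⁻⁴)(-2.0)+(8.1 × 10⁻⁴)(-0.46) = 1.5 × 10⁻⁴ → stable
  137–214 m: −αΔT+βΔS = −(2.6 × 10⁻⁴)(-2.5)+(8.1 × 10⁻⁴)(+0.73) = 1.2 × 10⁻³ → stable
  214–230 m: −αΔT+βΔS = −(2.6 × 10⁻⁴)(+4.3)+(8.1 × 10⁻⁴)(-0.52) = -1.5 × 10⁻³ → UNSTABLE
The 214–230 m interval has Δρ < 0: lighter water underlies denser water.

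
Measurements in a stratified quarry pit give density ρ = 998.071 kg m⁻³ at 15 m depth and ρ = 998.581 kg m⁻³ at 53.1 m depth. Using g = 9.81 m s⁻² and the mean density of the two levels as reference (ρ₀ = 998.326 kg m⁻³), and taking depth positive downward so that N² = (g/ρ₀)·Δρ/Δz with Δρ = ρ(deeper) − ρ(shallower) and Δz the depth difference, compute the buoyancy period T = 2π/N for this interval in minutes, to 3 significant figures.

9.13 min

Δρ = 998.581 − 998.071 = 0.510 kg m⁻³ over Δz = 53.1 − 15 = 38.1 m.
N² = (9.81/998.326) × (0.510/38.1) = 1.3154 × 10⁻⁴ s⁻².
N = √(1.3154 × 10⁻⁴) = 0.011469 rad s⁻¹, so T = 2π/N = 547.84 s = 9.1307 min ≈ 9.13 min.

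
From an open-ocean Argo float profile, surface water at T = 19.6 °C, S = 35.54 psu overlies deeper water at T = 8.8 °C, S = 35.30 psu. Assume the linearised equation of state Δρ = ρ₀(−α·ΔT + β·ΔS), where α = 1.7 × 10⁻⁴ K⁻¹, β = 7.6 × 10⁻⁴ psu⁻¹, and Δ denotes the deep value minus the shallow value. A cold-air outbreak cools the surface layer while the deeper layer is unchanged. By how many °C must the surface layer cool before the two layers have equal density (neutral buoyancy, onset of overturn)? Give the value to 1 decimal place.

9.7 °C

Neutral buoyancy requires Δρ = 0, i.e. −α(T_deep − T_surf′) + β(S_deep − S_surf) = 0.
T_surf′ = T_deep − (β/α)·ΔS = 8.8 − (7.6 × 10⁻⁴/1.7 × 10⁻⁴)·(-0.24) = 9.873 °C.
Cooling required: 19.6 − (9.873) = 9.727 °C.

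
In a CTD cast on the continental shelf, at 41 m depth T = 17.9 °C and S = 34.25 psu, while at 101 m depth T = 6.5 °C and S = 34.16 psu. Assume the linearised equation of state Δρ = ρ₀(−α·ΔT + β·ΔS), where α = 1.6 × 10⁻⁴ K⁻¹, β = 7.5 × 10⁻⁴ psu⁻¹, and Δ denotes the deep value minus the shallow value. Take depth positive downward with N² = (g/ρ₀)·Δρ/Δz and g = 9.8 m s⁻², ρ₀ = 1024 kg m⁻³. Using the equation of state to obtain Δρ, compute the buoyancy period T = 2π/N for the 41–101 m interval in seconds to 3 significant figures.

371 s

ΔT = -11.4 K, ΔS = -0.09 psu (deep − shallow).
Δρ/ρ₀ = −αΔT + βΔS = 1.824 × 10⁻³ − 6.75 × 10⁻⁵ = 1.7565 × 10⁻³, so Δρ ≈ 1.799 kg m⁻³.
N² = (g/ρ₀)·Δρ/Δz = g·(Δρ/ρ₀)/Δz = 9.8 × 1.7565 × 10⁻³ / 60 = 2.8690 × 10⁻⁴ s⁻².
N = √(2.8690 × 10⁻⁴) = 0.016938 rad s⁻¹ → T = 2π/N = 370.95 s ≈ 371 s.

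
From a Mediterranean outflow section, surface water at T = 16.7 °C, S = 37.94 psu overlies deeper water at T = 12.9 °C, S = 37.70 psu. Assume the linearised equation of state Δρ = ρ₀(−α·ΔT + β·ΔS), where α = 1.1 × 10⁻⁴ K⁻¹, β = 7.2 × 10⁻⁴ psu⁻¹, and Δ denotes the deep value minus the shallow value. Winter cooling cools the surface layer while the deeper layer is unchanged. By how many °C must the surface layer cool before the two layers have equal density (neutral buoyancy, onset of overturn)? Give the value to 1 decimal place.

Neutral buoyancy requires Δρ = 0, i.e. −α(T_deep − T_surf′) + β(S_deep − S_surf) = 0.
T_surf′ = T_deep − (β/α)·ΔS = 12.9 − (7.2 × 10⁻⁴/1.1 × 10⁻⁴)·(-0.24) = 14.471 °C.
Cooling required: 16.7 − (14.471) = 2.229 °C.

2.2 °C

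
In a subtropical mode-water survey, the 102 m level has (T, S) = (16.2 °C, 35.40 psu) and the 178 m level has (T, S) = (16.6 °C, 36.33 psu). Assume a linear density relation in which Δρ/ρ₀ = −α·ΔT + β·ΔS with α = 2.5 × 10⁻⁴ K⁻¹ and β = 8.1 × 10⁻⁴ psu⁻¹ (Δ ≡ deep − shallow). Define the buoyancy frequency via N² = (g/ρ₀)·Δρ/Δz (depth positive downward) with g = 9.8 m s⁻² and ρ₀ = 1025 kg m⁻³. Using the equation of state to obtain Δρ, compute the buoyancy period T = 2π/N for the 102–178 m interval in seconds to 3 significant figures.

685 s

ΔT = +0.4 K, ΔS = +0.93 psu (deep − shallow).
Δρ/ρ₀ = −αΔT + βΔS = -1.00 × 10⁻⁴ + 7.533 × 10⁻⁴ = 6.533 × 10⁻⁴, so Δρ ≈ 0.6696 kg m⁻³.
N² = (g/ρ₀)·Δρ/Δz = g·(Δρ/ρ₀)/Δz = 9.8 × 6.533 × 10⁻⁴ / 76 = 8.4241 × 10⁻⁵ s⁻².
N = √(8.4241 × 10⁻⁵) = 9.1783 × 10⁻³ rad s⁻¹ → T = 2π/N = 684.57 s ≈ 685 s.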